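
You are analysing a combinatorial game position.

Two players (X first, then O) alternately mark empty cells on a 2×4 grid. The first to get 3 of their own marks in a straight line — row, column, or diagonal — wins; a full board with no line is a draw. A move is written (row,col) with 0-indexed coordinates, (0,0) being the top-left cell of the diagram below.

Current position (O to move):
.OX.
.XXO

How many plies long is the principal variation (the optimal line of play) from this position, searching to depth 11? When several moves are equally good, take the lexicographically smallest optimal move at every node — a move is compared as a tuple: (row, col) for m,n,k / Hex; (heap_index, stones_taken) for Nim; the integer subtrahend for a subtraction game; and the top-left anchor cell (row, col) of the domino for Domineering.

p1 O@[.OX./.XXO]: (0,0)[OOX./.XXO]-1 (0,3)[.OXO/.XXO]-1 (1,0)[.OX./OXXO]+0*
p2 X@[.OX./OXXO]: (0,0)[XOX./OXXO]+0* (0,3)[.OXX/OXXO]+0
p3 O@[XOX./OXXO]: (0,3)[XOXO/OXXO]+0*
p4 X@[XOXO/OXXO] terminal +0; root [.OX./.XXO] d11

PV length from [.OX./.XXO]: 3 plies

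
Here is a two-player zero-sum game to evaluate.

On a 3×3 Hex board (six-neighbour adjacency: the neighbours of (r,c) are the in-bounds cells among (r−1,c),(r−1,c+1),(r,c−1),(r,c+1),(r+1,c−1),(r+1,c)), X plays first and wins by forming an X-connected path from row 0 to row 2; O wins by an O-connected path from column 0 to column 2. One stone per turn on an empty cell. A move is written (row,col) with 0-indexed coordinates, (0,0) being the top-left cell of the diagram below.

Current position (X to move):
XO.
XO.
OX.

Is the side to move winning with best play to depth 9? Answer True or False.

p1 X@[XO./XO./OX.]: (0,2)[XOX/XO./OX.]-1* (1,2)[XO./XOX/OX.]-1 (2,2)[XO./XO./OXX]-1
p2 O@[XOX/XO./OX.]: (1,2)[XOX/XOO/OX.]+1* (2,2)[XOX/XO./OXO]-1
p3 X@[XOX/XOO/OX.] terminal -1; root [XO./XO./OX.] d9

X winning at [XO./XO./OX.]: False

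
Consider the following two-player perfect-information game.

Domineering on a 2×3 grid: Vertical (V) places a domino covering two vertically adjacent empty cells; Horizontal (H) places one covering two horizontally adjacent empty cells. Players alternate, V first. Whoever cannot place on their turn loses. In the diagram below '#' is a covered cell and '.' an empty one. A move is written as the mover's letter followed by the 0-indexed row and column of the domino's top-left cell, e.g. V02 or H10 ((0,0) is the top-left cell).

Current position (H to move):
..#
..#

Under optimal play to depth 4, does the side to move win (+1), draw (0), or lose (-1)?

value(..#/..#, H) = +1

p1 H@[..#/..#]: H00[###/..#]+1* H10[..#/###]+1
p2 V@[###/..#] terminal -1; root [..#/..#] d4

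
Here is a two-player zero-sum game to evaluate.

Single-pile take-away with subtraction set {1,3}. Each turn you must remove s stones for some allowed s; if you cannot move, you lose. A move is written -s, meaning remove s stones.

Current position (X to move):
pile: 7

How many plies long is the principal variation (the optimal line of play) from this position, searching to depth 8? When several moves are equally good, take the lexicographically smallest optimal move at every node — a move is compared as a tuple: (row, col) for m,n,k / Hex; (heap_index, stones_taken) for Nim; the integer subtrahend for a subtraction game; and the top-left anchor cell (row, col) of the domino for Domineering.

PV length from [7]: 7 plies

p1 X@[7]: -1[6]+1* -3[4]+1
p2 O@[6]: -1[5]-1* -3[3]-1
p3 X@[5]: -1[4]+1* -3[2]+1
p4 O@[4]: -1[3]-1* -3[1]-1
p5 X@[3]: -1[2]+1* -3[0]+1
p6 O@[2]: -1[1]-1*
p7 X@[1]: -1[0]+1*
p8 O@[0] terminal -1; root [7] d8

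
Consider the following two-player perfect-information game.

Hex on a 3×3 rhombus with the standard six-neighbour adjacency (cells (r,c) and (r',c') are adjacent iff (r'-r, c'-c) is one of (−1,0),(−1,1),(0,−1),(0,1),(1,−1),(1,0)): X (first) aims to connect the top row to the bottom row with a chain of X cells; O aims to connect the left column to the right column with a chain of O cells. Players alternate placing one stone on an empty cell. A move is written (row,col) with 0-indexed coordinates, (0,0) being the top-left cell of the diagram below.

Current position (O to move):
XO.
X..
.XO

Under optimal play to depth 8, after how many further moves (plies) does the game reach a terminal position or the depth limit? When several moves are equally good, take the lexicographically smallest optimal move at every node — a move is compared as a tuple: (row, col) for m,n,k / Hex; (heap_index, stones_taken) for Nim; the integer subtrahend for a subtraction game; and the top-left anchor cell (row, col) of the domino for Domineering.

[XO./X../.XO] O move#1: (0,2):-1/XOO/X../.XO*, (1,1):-1/XO./XO./.XO, (1,2):-1/XO./X.O/.XO, (2,0):-1/XO./X../OXO
[XOO/X../.XO] X move#2: (1,1):+1/XOO/XX./.XO*, (1,2):+1/XOO/X.X/.XO, (2,0):+1/XOO/X../XXO
[XOO/XX./.XO] end (terminal -1, O#3); searched XO./X../.XO to 8

PV length from [XO./X../.XO]: 2 plies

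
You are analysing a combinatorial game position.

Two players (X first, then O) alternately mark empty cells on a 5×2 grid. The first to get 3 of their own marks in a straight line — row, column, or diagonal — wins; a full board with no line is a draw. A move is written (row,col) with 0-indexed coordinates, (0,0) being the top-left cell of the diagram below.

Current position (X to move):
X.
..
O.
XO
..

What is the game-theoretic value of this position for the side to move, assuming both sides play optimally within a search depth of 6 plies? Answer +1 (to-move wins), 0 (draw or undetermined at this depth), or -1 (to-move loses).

value(X./../O./XO/.., X) = 0

[X./../O./XO/..] X move#1: (0,1):-1/XX/../O./XO/.., (1,0):-1/X./X./O./XO/.., (1,1):+0/X./.X/O./XO/..*, (2,1):+0/X./../OX/XO/.., (4,0):-1/X./../O./XO/X., (4,1):+0/X./../O./XO/.X
[X./.X/O./XO/..] O move#2: (0,1):+0/XO/.X/O./XO/..*, (1,0):+0/X./OX/O./XO/.., (2,1):+0/X./.X/OO/XO/.., (4,0):+0/X./.X/O./XO/O., (4,1):+0/X./.X/O./XO/.O
[XO/.X/O./XO/..] X move#3: (1,0):+0/XO/XX/O./XO/..*, (2,1):+0/XO/.X/OX/XO/.., (4,0):+0/XO/.X/O./XO/X., (4,1):+0/XO/.X/O./XO/.X
[XO/XX/O./XO/..] O move#4: (2,1):+0/XO/XX/OO/XO/..*, (4,0):+0/XO/XX/O./XO/O., (4,1):+0/XO/XX/O./XO/.O
[XO/XX/OO/XO/..] X move#5: (4,0):-1/XO/XX/OO/XO/X., (4,1):+0/XO/XX/OO/XO/.X*
[XO/XX/OO/XO/.X] O move#6: (4,0):+0/XO/XX/OO/XO/OX*
[XO/XX/OO/XO/OX] end (terminal +0, X#7); searched X./../O./XO/.. to 6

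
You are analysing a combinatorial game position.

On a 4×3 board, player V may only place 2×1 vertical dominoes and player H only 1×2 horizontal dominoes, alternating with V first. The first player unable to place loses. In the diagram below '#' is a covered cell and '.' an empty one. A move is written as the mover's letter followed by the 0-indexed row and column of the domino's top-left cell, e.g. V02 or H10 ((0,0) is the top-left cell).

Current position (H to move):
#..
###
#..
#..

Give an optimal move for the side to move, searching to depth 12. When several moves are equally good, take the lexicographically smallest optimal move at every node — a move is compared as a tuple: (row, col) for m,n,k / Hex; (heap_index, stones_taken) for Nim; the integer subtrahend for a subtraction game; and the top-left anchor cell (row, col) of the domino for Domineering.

H's best at [#../###/#../#..]: H21

ply 1, H at #../###/#../#.. | H01=-1→###/###/#../#..; H21=+1→#../###/###/#..*; H31=+1→#../###/#../###
ply 2: #../###/###/#.. is terminal -1 (V); from #../###/#../#.. depth 12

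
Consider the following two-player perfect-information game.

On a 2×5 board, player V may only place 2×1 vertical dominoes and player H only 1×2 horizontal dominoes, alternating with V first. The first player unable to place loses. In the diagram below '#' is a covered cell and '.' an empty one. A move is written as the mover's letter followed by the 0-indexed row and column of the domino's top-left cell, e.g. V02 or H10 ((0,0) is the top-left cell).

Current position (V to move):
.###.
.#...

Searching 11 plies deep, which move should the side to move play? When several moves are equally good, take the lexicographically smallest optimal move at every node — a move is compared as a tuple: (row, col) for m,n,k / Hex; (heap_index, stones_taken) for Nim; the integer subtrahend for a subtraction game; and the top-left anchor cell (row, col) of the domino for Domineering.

V's best at [.###./.#...]: V04

p1 V@[.###./.#...]: V00[####./##...]-1 V04[.####/.#..#]+1*
p2 H@[.####/.#..#]: H12[.####/.####]-1*
p3 V@[.####/.####]: V00[#####/#####]+1*
p4 H@[#####/#####] terminal -1; root [.###./.#...] d11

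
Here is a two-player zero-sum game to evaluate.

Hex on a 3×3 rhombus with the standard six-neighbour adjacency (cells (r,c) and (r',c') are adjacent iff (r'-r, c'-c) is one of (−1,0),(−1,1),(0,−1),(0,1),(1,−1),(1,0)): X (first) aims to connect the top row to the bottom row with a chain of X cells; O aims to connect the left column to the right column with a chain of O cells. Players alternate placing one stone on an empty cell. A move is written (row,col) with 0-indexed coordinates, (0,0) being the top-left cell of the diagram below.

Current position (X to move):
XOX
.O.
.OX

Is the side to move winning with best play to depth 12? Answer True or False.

p1 X@[XOX/.O./.OX]: (1,0)[XOX/XO./.OX]+1* (1,2)[XOX/.OX/.OX]+1 (2,0)[XOX/.O./XOX]+1
p2 O@[XOX/XO./.OX]: (1,2)[XOX/XOO/.OX]-1* (2,0)[XOX/XO./OOX]-1
p3 X@[XOX/XOO/.OX]: (2,0)[XOX/XOO/XOX]+1*
p4 O@[XOX/XOO/XOX] terminal -1; root [XOX/.O./.OX] d12

X winning at [XOX/.O./.OX]: True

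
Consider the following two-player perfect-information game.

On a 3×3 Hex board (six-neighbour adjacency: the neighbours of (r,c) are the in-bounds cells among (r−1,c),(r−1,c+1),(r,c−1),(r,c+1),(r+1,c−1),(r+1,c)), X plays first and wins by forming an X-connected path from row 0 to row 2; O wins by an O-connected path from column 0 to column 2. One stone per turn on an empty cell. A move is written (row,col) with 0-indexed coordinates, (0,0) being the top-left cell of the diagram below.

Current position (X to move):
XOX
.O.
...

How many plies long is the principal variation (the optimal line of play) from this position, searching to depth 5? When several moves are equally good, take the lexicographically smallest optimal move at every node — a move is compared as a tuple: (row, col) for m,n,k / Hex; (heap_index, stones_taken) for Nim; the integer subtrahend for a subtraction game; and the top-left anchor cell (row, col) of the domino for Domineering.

PV length from [XOX/.O./...]: 3 plies

p1 X@[XOX/.O./...]: (1,0)[XOX/XO./...]+1* (1,2)[XOX/.OX/...]+1 (2,0)[XOX/.O./X..]+1 (2,1)[XOX/.O./.X.]-1 (2,2)[XOX/.O./..X]-1
p2 O@[XOX/XO./...]: (1,2)[XOX/XOO/...]-1* (2,0)[XOX/XO./O..]-1 (2,1)[XOX/XO./.O.]-1 (2,2)[XOX/XO./..O]-1
p3 X@[XOX/XOO/...]: (2,0)[XOX/XOO/X..]+1* (2,1)[XOX/XOO/.X.]-1 (2,2)[XOX/XOO/..X]-1
p4 O@[XOX/XOO/X..] terminal -1; root [XOX/.O./...] d5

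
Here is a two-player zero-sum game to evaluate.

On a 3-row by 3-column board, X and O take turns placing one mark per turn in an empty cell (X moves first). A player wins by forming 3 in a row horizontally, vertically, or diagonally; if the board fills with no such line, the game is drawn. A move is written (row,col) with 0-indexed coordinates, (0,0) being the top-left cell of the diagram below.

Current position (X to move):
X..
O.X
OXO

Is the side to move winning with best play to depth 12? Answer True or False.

X winning at [X../O.X/OXO]: True

[X../O.X/OXO] X move#1: (0,1):+1/XX./O.X/OXO*, (0,2):+0/X.X/O.X/OXO, (1,1):+0/X../OXX/OXO
[XX./O.X/OXO] O move#2: (0,2):-1/XXO/O.X/OXO*, (1,1):-1/XX./OOX/OXO
[XXO/O.X/OXO] X move#3: (1,1):+1/XXO/OXX/OXO*
[XXO/OXX/OXO] end (terminal -1, O#4); searched X../O.X/OXO to 12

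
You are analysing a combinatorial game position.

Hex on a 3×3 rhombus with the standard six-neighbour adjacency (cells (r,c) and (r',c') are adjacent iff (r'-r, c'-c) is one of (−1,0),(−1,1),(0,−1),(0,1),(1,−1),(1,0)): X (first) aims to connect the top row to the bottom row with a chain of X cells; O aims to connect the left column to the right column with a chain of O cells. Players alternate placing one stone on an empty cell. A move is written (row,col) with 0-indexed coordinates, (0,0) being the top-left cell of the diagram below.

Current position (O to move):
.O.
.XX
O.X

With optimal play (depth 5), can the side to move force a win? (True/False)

ply 1, O at .O./.XX/O.X | (0,0)=-1→OO./.XX/O.X; (0,2)=+1→.OO/.XX/O.X*; (1,0)=-1→.O./OXX/O.X; (2,1)=-1→.O./.XX/OOX
ply 2, X at .OO/.XX/O.X | (0,0)=-1→XOO/.XX/O.X*; (1,0)=-1→.OO/XXX/O.X; (2,1)=-1→.OO/.XX/OXX
ply 3, O at XOO/.XX/O.X | (1,0)=+1→XOO/OXX/O.X*; (2,1)=-1→XOO/.XX/OOX
ply 4: XOO/OXX/O.X is terminal -1 (X); from .O./.XX/O.X depth 5

O winning at [.O./.XX/O.X]: True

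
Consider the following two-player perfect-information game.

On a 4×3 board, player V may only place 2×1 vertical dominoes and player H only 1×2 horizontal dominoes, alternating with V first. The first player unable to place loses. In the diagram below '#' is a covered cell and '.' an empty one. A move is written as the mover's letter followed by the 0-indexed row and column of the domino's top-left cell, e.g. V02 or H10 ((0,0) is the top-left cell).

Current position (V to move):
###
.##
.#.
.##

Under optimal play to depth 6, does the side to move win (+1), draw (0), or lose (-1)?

[###/.##/.#./.##] V move#1: V10:+1/###/###/##./.##*, V20:+1/###/.##/##./###
[###/###/##./.##] end (terminal -1, H#2); searched ###/.##/.#./.## to 6

value(###/.##/.#./.##, V) = +1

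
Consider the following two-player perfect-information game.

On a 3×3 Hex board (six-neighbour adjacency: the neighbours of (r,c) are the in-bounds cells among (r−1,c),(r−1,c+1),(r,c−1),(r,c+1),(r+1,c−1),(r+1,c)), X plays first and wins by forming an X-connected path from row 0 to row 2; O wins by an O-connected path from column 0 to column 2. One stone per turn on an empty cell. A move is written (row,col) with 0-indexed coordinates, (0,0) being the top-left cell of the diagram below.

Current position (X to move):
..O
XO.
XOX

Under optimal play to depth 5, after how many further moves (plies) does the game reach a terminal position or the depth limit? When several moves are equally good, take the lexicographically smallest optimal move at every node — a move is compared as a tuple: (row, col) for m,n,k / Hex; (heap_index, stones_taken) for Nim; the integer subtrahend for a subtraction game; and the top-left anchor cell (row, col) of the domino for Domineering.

PV length from [..O/XO./XOX]: 1 ply

[..O/XO./XOX] X move#1: (0,0):+1/X.O/XO./XOX*, (0,1):+1/.XO/XO./XOX, (1,2):+1/..O/XOX/XOX
[X.O/XO./XOX] end (terminal -1, O#2); searched ..O/XO./XOX to 5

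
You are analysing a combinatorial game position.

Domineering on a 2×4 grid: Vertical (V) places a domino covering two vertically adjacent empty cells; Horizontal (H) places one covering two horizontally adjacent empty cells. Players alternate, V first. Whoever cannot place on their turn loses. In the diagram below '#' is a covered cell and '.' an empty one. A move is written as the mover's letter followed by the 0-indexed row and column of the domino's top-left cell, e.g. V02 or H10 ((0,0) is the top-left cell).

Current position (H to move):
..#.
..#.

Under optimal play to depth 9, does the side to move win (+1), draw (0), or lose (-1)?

value(..#./..#., H) = +1

[..#./..#.] H move#1: H00:+1/###./..#.*, H10:+1/..#./###.
[###./..#.] V move#2: V03:-1/####/..##*
[####/..##] H move#3: H10:+1/####/####*
[####/####] end (terminal -1, V#4); searched ..#./..#. to 9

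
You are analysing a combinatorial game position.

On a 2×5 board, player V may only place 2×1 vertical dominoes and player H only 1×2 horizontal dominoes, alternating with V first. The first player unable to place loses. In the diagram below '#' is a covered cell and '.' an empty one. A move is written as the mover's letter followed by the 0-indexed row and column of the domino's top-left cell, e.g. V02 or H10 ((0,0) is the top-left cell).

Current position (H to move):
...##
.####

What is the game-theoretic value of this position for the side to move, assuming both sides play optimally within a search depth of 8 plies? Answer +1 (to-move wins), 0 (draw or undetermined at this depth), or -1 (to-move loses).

value(...##/.####, H) = +1

ply 1, H at ...##/.#### | H00=+1→##.##/.####*; H01=-1→.####/.####
ply 2: ##.##/.#### is terminal -1 (V); from ...##/.#### depth 8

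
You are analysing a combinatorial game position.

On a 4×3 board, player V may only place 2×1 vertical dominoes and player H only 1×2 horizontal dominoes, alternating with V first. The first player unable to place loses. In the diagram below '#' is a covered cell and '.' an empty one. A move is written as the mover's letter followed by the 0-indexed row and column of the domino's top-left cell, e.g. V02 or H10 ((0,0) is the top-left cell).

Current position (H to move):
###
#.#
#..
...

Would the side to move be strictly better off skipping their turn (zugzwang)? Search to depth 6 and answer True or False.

p1 H@[###/#.#/#../...]: H21[###/#.#/###/...]+1* H30[###/#.#/#../##.]-1 H31[###/#.#/#../.##]-1
p2 V@[###/#.#/###/...] terminal -1; root [###/#.#/#../...] d6
pass branch (V moves first from the same position):
  | p1 V@[###/#.#/#../...]: V11[###/###/##./...]-1 V21[###/#.#/##./.#.]+1* V22[###/#.#/#.#/..#]+1
  | p2 H@[###/#.#/##./.#.] terminal -1; root [###/#.#/#../...] d6
H moving scores +1; H passing scores -1

zugzwang(###/#.#/#../..., H) = False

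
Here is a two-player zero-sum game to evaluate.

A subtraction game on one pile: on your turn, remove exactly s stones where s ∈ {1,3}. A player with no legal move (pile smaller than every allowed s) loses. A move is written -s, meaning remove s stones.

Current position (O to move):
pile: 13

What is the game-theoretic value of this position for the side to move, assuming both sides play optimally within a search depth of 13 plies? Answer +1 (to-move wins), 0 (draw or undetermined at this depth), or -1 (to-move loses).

ply 1, O at 13 | -1=+1→12*; -3=+1→10
ply 2, X at 12 | -1=-1→11*; -3=-1→9
ply 3, O at 11 | -1=+1→10*; -3=+1→8
ply 4, X at 10 | -1=-1→9*; -3=-1→7
ply 5, O at 9 | -1=+1→8*; -3=+1→6
ply 6, X at 8 | -1=-1→7*; -3=-1→5
ply 7, O at 7 | -1=+1→6*; -3=+1→4
ply 8, X at 6 | -1=-1→5*; -3=-1→3
ply 9, O at 5 | -1=+1→4*; -3=+1→2
ply 10, X at 4 | -1=-1→3*; -3=-1→1
ply 11, O at 3 | -1=+1→2*; -3=+1→0
ply 12, X at 2 | -1=-1→1*
ply 13, O at 1 | -1=+1→0*
ply 14: 0 is terminal -1 (X); from 13 depth 13

value(13, O) = +1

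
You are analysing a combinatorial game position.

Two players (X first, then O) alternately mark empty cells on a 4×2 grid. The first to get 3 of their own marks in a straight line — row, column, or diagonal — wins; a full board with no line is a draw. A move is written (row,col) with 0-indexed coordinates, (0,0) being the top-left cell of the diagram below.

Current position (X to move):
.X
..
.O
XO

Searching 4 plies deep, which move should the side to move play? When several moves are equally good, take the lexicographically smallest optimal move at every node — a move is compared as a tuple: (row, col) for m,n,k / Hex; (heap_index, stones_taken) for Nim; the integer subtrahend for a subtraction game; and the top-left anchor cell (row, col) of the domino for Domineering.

p1 X@[.X/../.O/XO]: (0,0)[XX/../.O/XO]-1 (1,0)[.X/X./.O/XO]-1 (1,1)[.X/.X/.O/XO]+0* (2,0)[.X/../XO/XO]-1
p2 O@[.X/.X/.O/XO]: (0,0)[OX/.X/.O/XO]+0* (1,0)[.X/OX/.O/XO]+0 (2,0)[.X/.X/OO/XO]+0
p3 X@[OX/.X/.O/XO]: (1,0)[OX/XX/.O/XO]+0* (2,0)[OX/.X/XO/XO]+0
p4 O@[OX/XX/.O/XO]: (2,0)[OX/XX/OO/XO]+0*
p5 X@[OX/XX/OO/XO] terminal +0; root [.X/../.O/XO] d4

X's best at [.X/../.O/XO]: (1,1)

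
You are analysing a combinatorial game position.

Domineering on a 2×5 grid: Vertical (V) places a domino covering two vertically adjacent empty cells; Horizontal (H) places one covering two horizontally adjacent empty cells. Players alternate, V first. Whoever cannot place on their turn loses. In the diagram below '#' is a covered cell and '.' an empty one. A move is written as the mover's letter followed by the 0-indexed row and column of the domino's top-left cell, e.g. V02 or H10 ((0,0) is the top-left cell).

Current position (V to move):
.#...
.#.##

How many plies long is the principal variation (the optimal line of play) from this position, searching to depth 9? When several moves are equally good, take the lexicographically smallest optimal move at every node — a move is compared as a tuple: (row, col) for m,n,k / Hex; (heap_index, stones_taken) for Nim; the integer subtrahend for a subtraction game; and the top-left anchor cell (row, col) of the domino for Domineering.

PV length from [.#.../.#.##]: 3 plies

p1 V@[.#.../.#.##]: V00[##.../##.##]-1 V02[.##../.####]+1*
p2 H@[.##../.####]: H03[.####/.####]-1*
p3 V@[.####/.####]: V00[#####/#####]+1*
p4 H@[#####/#####] terminal -1; root [.#.../.#.##] d9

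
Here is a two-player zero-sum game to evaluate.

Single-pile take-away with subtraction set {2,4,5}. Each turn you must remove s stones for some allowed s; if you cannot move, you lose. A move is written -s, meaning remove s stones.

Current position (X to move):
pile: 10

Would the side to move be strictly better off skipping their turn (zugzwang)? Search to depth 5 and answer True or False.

zugzwang(10, X) = False

p1 X@[10]: -2[8]+1* -4[6]-1 -5[5]-1
p2 O@[8]: -2[6]-1* -4[4]-1 -5[3]-1
p3 X@[6]: -2[4]-1 -4[2]-1 -5[1]+1*
p4 O@[1] terminal -1; root [10] d5
suppose X passes — search the same position with O to move:
pass> p1 O@[10]: -2[8]+1* -4[6]-1 -5[5]-1
pass> p2 X@[8]: -2[6]-1* -4[4]-1 -5[3]-1
pass> p3 O@[6]: -2[4]-1 -4[2]-1 -5[1]+1*
pass> p4 X@[1] terminal -1; root [10] d5
for X: play +1, pass -1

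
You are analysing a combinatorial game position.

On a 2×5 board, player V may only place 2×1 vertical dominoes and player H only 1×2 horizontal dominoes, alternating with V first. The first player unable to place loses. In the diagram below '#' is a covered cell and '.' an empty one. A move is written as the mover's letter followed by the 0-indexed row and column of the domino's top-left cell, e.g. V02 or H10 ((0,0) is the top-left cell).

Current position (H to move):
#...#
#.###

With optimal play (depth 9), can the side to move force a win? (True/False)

p1 H@[#...#/#.###]: H01[###.#/#.###]+1* H02[#.###/#.###]-1
p2 V@[###.#/#.###] terminal -1; root [#...#/#.###] d9

H winning at [#...#/#.###]: True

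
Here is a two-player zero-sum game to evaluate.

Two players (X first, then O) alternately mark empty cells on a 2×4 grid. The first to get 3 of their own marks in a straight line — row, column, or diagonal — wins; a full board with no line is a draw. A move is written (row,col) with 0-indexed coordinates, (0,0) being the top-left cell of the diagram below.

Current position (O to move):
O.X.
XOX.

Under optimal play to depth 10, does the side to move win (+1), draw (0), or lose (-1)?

p1 O@[O.X./XOX.]: (0,1)[OOX./XOX.]+0* (0,3)[O.XO/XOX.]+0 (1,3)[O.X./XOXO]+0
p2 X@[OOX./XOX.]: (0,3)[OOXX/XOX.]+0* (1,3)[OOX./XOXX]+0
p3 O@[OOXX/XOX.]: (1,3)[OOXX/XOXO]+0*
p4 X@[OOXX/XOXO] terminal +0; root [O.X./XOX.] d10

value(O.X./XOX., O) = 0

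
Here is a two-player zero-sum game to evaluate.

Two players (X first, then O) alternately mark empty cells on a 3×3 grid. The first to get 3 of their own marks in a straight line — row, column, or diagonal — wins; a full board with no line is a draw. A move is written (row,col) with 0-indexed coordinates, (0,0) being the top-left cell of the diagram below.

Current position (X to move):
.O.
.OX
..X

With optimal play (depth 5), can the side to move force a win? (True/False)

p1 X@[.O./.OX/..X]: (0,0)[XO./.OX/..X]-1 (0,2)[.OX/.OX/..X]+1* (1,0)[.O./XOX/..X]-1 (2,0)[.O./.OX/X.X]-1 (2,1)[.O./.OX/.XX]+1
p2 O@[.OX/.OX/..X] terminal -1; root [.O./.OX/..X] d5

X winning at [.O./.OX/..X]: True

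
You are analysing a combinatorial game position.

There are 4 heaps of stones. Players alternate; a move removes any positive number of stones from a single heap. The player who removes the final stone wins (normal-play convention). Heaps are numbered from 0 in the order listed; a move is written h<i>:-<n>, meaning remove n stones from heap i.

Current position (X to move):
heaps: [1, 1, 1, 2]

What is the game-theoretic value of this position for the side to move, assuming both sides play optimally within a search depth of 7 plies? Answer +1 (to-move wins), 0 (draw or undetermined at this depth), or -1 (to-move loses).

value((1,1,1,2), X) = +1

p1 X@[(1,1,1,2)]: h0:-1[(0,1,1,2)]-1 h1:-1[(1,0,1,2)]-1 h2:-1[(1,1,0,2)]-1 h3:-1[(1,1,1,1)]+1* h3:-2[(1,1,1,0)]-1
p2 O@[(1,1,1,1)]: h0:-1[(0,1,1,1)]-1* h1:-1[(1,0,1,1)]-1 h2:-1[(1,1,0,1)]-1 h3:-1[(1,1,1,0)]-1
p3 X@[(0,1,1,1)]: h1:-1[(0,0,1,1)]+1* h2:-1[(0,1,0,1)]+1 h3:-1[(0,1,1,0)]+1
p4 O@[(0,0,1,1)]: h2:-1[(0,0,0,1)]-1* h3:-1[(0,0,1,0)]-1
p5 X@[(0,0,0,1)]: h3:-1[(0,0,0,0)]+1*
p6 O@[(0,0,0,0)] terminal -1; root [(1,1,1,2)] d7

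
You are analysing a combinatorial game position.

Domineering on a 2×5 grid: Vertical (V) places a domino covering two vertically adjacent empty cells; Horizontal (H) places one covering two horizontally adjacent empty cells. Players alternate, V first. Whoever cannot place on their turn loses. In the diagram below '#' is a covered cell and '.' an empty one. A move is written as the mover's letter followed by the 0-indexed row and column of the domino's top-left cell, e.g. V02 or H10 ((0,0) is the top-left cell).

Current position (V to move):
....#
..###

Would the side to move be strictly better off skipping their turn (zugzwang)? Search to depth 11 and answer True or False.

zugzwang(....#/..###, V) = False

[....#/..###] V move#1: V00:-1/#...#/#.###, V01:+1/.#..#/.####*
[.#..#/.####] H move#2: H02:-1/.####/.####*
[.####/.####] V move#3: V00:+1/#####/#####*
[#####/#####] end (terminal -1, H#4); searched ....#/..### to 11
pass branch (H moves first from the same position):
  | [....#/..###] H move#1: H00:+1/##..#/..###*, H01:-1/.##.#/..###, H02:-1/..###/..###, H10:+1/....#/#####
  | [##..#/..###] end (terminal -1, V#2); searched ....#/..### to 11
V moving scores +1; V passing scores -1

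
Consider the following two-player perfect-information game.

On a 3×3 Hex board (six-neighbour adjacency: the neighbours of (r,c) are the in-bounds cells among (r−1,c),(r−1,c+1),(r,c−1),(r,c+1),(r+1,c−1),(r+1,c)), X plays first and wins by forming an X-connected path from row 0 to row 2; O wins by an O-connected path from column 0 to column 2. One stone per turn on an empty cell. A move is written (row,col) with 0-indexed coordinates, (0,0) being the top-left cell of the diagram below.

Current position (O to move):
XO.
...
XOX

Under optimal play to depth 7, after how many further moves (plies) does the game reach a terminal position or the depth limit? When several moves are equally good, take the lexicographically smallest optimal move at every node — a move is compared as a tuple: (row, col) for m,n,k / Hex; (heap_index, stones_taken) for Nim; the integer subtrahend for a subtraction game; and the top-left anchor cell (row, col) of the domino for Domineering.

PV length from [XO./.../XOX]: 2 plies

p1 O@[XO./.../XOX]: (0,2)[XOO/.../XOX]-1* (1,0)[XO./O../XOX]-1 (1,1)[XO./.O./XOX]-1 (1,2)[XO./..O/XOX]-1
p2 X@[XOO/.../XOX]: (1,0)[XOO/X../XOX]+1* (1,1)[XOO/.X./XOX]-1 (1,2)[XOO/..X/XOX]-1
p3 O@[XOO/X../XOX] terminal -1; root [XO./.../XOX] d7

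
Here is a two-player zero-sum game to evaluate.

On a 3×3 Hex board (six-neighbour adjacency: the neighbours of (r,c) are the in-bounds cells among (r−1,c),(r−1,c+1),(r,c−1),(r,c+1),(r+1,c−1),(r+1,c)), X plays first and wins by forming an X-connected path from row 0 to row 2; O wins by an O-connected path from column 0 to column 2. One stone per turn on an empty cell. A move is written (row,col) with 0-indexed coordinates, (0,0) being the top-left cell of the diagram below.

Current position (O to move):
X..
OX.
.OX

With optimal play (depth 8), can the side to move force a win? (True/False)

p1 O@[X../OX./.OX]: (0,1)[XO./OX./.OX]-1* (0,2)[X.O/OX./.OX]-1 (1,2)[X../OXO/.OX]-1 (2,0)[X../OX./OOX]-1
p2 X@[XO./OX./.OX]: (0,2)[XOX/OX./.OX]+1* (1,2)[XO./OXX/.OX]-1 (2,0)[XO./OX./XOX]-1
p3 O@[XOX/OX./.OX]: (1,2)[XOX/OXO/.OX]-1* (2,0)[XOX/OX./OOX]-1
p4 X@[XOX/OXO/.OX]: (2,0)[XOX/OXO/XOX]+1*
p5 O@[XOX/OXO/XOX] terminal -1; root [X../OX./.OX] d8

O winning at [X../OX./.OX]: False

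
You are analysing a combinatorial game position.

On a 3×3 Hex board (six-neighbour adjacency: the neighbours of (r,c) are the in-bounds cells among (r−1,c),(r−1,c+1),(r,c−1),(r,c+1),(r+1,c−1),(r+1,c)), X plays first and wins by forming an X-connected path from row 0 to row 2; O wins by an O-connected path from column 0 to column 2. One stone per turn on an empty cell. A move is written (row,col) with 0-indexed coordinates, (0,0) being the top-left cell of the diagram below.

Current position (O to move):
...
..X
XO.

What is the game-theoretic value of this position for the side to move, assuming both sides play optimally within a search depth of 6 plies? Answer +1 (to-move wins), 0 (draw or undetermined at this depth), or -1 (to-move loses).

ply 1, O at .../..X/XO. | (0,0)=-1→O../..X/XO.*; (0,1)=-1→.O./..X/XO.; (0,2)=-1→..O/..X/XO.; (1,0)=-1→.../O.X/XO.; (1,1)=-1→.../.OX/XO.; (2,2)=-1→.../..X/XOO
ply 2, X at O../..X/XO. | (0,1)=+1→OX./..X/XO.*; (0,2)=+1→O.X/..X/XO.; (1,0)=+1→O../X.X/XO.; (1,1)=+1→O../.XX/XO.; (2,2)=+1→O../..X/XOX
ply 3, O at OX./..X/XO. | (0,2)=-1→OXO/..X/XO.*; (1,0)=-1→OX./O.X/XO.; (1,1)=-1→OX./.OX/XO.; (2,2)=-1→OX./..X/XOO
ply 4, X at OXO/..X/XO. | (1,0)=+1→OXO/X.X/XO.*; (1,1)=+1→OXO/.XX/XO.; (2,2)=+1→OXO/..X/XOX
ply 5: OXO/X.X/XO. is terminal -1 (O); from .../..X/XO. depth 6

value(.../..X/XO., O) = -1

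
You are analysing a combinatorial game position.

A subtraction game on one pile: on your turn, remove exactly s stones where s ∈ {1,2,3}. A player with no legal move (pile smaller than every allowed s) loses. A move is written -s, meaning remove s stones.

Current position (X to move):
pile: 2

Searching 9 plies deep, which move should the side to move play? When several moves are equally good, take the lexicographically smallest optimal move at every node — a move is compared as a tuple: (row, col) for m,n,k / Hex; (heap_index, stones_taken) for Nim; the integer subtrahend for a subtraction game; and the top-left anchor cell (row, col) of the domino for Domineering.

X's best at [2]: -2

[2] X move#1: -1:-1/1, -2:+1/0*
[0] end (terminal -1, O#2); searched 2 to 9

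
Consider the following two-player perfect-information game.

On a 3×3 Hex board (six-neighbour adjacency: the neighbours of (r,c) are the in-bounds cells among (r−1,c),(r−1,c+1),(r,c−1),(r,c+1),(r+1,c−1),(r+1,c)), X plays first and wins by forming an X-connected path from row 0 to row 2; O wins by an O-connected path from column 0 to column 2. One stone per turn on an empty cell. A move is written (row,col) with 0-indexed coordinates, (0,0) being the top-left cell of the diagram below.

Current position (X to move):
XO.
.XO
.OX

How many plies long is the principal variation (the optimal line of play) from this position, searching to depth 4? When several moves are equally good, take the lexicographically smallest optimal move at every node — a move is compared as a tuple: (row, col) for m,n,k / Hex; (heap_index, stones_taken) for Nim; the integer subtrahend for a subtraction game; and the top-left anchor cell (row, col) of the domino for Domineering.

[XO./.XO/.OX] X move#1: (0,2):-1/XOX/.XO/.OX, (1,0):-1/XO./XXO/.OX, (2,0):+1/XO./.XO/XOX*
[XO./.XO/XOX] O move#2: (0,2):-1/XOO/.XO/XOX*, (1,0):-1/XO./OXO/XOX
[XOO/.XO/XOX] X move#3: (1,0):+1/XOO/XXO/XOX*
[XOO/XXO/XOX] end (terminal -1, O#4); searched XO./.XO/.OX to 4

PV length from [XO./.XO/.OX]: 3 plies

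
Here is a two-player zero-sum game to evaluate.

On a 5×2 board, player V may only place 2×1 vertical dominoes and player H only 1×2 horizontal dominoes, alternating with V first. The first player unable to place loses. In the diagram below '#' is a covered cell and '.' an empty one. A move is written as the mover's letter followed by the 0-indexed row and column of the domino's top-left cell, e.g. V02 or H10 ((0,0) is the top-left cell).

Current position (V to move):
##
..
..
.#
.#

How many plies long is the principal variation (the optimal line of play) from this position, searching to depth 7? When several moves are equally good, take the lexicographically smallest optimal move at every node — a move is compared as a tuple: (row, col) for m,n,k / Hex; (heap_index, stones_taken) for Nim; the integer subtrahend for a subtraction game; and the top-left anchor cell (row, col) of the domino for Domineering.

[##/../../.#/.#] V move#1: V10:+1/##/#./#./.#/.#*, V11:+1/##/.#/.#/.#/.#, V20:-1/##/../#./##/.#, V30:-1/##/../../##/##
[##/#./#./.#/.#] end (terminal -1, H#2); searched ##/../../.#/.# to 7

PV length from [##/../../.#/.#]: 1 ply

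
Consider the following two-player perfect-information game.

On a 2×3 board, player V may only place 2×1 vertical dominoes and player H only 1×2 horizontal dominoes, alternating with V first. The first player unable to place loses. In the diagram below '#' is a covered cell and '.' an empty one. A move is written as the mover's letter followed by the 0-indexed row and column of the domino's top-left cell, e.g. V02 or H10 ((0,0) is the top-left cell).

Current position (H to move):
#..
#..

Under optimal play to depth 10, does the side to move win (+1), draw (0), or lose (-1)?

value(#../#.., H) = +1

[#../#..] H move#1: H01:+1/###/#..*, H11:+1/#../###
[###/#..] end (terminal -1, V#2); searched #../#.. to 10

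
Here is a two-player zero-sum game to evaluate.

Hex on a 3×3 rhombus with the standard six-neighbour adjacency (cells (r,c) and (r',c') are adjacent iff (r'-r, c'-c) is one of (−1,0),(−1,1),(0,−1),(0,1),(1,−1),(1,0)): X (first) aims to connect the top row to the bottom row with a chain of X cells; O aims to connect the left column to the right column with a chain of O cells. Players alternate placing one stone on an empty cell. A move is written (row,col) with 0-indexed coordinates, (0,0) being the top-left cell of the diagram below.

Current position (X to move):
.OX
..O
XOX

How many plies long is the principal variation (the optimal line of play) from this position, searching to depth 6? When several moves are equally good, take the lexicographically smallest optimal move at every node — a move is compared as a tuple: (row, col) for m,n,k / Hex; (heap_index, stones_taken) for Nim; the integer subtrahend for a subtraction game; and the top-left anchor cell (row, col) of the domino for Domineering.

PV length from [.OX/..O/XOX]: 3 plies

p1 X@[.OX/..O/XOX]: (0,0)[XOX/..O/XOX]+1* (1,0)[.OX/X.O/XOX]+1 (1,1)[.OX/.XO/XOX]+1
p2 O@[XOX/..O/XOX]: (1,0)[XOX/O.O/XOX]-1* (1,1)[XOX/.OO/XOX]-1
p3 X@[XOX/O.O/XOX]: (1,1)[XOX/OXO/XOX]+1*
p4 O@[XOX/OXO/XOX] terminal -1; root [.OX/..O/XOX] d6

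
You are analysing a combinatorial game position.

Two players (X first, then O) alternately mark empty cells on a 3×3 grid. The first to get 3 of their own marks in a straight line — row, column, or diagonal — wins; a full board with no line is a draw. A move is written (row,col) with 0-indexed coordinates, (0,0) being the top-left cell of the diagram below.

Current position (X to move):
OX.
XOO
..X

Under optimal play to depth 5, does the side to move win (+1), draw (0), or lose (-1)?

value(OX./XOO/..X, X) = 0

ply 1, X at OX./XOO/..X | (0,2)=+0→OXX/XOO/..X*; (2,0)=+0→OX./XOO/X.X; (2,1)=+0→OX./XOO/.XX
ply 2, O at OXX/XOO/..X | (2,0)=+0→OXX/XOO/O.X*; (2,1)=+0→OXX/XOO/.OX
ply 3, X at OXX/XOO/O.X | (2,1)=+0→OXX/XOO/OXX*
ply 4: OXX/XOO/OXX is terminal +0 (O); from OX./XOO/..X depth 5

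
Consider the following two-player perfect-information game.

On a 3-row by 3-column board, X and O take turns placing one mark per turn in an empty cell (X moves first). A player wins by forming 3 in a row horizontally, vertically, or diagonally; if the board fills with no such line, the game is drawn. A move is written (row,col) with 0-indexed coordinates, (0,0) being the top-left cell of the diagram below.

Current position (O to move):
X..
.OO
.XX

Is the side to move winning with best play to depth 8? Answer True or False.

[X../.OO/.XX] O move#1: (0,1):-1/XO./.OO/.XX, (0,2):-1/X.O/.OO/.XX, (1,0):+1/X../OOO/.XX*, (2,0):+1/X../.OO/OXX
[X../OOO/.XX] end (terminal -1, X#2); searched X../.OO/.XX to 8

O winning at [X../.OO/.XX]: True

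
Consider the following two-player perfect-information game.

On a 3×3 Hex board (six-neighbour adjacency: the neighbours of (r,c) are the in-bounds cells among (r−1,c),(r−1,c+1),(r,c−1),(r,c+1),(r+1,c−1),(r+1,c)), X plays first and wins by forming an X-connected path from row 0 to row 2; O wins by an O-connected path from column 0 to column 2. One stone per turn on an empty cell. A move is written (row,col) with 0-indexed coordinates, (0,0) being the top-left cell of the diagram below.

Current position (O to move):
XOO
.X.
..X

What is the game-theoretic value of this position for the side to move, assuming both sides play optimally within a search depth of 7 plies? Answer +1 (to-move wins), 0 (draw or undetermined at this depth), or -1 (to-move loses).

value(XOO/.X./..X, O) = +1

ply 1, O at XOO/.X./..X | (1,0)=+1→XOO/OX./..X*; (1,2)=-1→XOO/.XO/..X; (2,0)=-1→XOO/.X./O.X; (2,1)=-1→XOO/.X./.OX
ply 2: XOO/OX./..X is terminal -1 (X); from XOO/.X./..X depth 7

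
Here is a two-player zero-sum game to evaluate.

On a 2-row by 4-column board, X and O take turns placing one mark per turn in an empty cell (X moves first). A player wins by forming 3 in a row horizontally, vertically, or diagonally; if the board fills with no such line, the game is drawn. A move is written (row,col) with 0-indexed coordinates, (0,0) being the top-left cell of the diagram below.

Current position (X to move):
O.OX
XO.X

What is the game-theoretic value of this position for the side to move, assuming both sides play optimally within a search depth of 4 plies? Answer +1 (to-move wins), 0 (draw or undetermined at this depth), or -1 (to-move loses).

ply 1, X at O.OX/XO.X | (0,1)=+0→OXOX/XO.X*; (1,2)=-1→O.OX/XOXX
ply 2, O at OXOX/XO.X | (1,2)=+0→OXOX/XOOX*
ply 3: OXOX/XOOX is terminal +0 (X); from O.OX/XO.X depth 4

value(O.OX/XO.X, X) = 0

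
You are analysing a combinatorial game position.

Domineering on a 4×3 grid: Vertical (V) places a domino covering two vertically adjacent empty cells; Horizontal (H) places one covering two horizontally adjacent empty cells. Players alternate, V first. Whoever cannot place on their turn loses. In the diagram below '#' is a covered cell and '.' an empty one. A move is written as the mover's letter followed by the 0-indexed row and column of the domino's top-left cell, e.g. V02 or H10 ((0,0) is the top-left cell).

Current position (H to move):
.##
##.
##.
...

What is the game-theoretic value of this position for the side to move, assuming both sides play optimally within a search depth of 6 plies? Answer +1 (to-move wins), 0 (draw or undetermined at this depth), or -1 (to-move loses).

ply 1, H at .##/##./##./... | H30=-1→.##/##./##./##.*; H31=-1→.##/##./##./.##
ply 2, V at .##/##./##./##. | V12=+1→.##/###/###/##.*; V22=+1→.##/##./###/###
ply 3: .##/###/###/##. is terminal -1 (H); from .##/##./##./... depth 6

value(.##/##./##./..., H) = -1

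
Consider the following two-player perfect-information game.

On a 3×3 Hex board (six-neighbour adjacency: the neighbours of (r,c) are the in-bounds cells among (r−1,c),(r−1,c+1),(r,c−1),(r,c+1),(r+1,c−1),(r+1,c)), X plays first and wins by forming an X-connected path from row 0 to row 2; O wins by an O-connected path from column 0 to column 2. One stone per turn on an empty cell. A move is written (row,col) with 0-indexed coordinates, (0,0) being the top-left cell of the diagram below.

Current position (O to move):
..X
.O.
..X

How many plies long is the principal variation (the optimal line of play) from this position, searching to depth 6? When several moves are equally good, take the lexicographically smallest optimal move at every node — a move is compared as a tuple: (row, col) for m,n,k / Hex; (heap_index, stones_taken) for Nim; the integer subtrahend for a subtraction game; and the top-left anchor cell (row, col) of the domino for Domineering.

PV length from [..X/.O./..X]: 5 plies

ply 1, O at ..X/.O./..X | (0,0)=-1→O.X/.O./..X; (0,1)=-1→.OX/.O./..X; (1,0)=-1→..X/OO./..X; (1,2)=+1→..X/.OO/..X*; (2,0)=-1→..X/.O./O.X; (2,1)=-1→..X/.O./.OX
ply 2, X at ..X/.OO/..X | (0,0)=-1→X.X/.OO/..X*; (0,1)=-1→.XX/.OO/..X; (1,0)=-1→..X/XOO/..X; (2,0)=-1→..X/.OO/X.X; (2,1)=-1→..X/.OO/.XX
ply 3, O at X.X/.OO/..X | (0,1)=+1→XOX/.OO/..X*; (1,0)=+1→X.X/OOO/..X; (2,0)=+1→X.X/.OO/O.X; (2,1)=+1→X.X/.OO/.OX
ply 4, X at XOX/.OO/..X | (1,0)=-1→XOX/XOO/..X*; (2,0)=-1→XOX/.OO/X.X; (2,1)=-1→XOX/.OO/.XX
ply 5, O at XOX/XOO/..X | (2,0)=+1→XOX/XOO/O.X*; (2,1)=-1→XOX/XOO/.OX
ply 6: XOX/XOO/O.X is terminal -1 (X); from ..X/.O./..X depth 6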